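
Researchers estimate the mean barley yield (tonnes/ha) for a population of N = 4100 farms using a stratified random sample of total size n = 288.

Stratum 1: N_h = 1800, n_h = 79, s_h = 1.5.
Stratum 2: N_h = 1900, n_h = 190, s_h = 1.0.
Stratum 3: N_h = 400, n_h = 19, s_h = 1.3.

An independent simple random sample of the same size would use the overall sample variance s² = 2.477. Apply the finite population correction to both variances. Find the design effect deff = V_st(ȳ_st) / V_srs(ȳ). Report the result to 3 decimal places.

V̂(ȳ_st) = Σ W_h² (1 − n_h/N_h) s_h²/n_h, with W_h = N_h/N and N = 4100:
  stratum 1: (1800/4100)²·(1 − 79/1800)·1.5²/79 = 0.00524857
  stratum 2: (1900/4100)²·(1 − 190/1900)·1.0²/190 = 0.00101725
  stratum 3: (400/4100)²·(1 − 19/400)·1.3²/19 = 0.0008064
V_st = 0.00707222
V_srs = (1 − 288/4100)·2.477/288 = 0.00799655
deff = V_st / V_srs = 0.00707222/0.00799655 = 0.8844

deff ≈ 0.884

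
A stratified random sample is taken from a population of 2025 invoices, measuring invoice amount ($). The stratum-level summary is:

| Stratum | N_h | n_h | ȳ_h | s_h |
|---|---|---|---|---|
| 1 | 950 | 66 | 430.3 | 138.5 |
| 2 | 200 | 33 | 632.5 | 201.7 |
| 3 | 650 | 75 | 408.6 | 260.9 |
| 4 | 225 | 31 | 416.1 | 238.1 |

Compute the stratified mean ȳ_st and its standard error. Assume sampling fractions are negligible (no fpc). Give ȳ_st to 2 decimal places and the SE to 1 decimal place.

ȳ_st = Σ W_h ȳ_h = (950·430.3 + 200·632.5 + 650·408.6 + 225·416.1)/2025 = 441.72716
V̂(ȳ_st) = Σ W_h² s_h²/n_h, with W_h = N_h/N and N = 2025:
  stratum 1: (950/2025)²·138.5²/66 = 63.9665
  stratum 2: (200/2025)²·201.7²/33 = 12.0256
  stratum 3: (650/2025)²·260.9²/75 = 93.5112
  stratum 4: (225/2025)²·238.1²/31 = 22.5773
V̂(ȳ_st) = 192.081
SE(ȳ_st) = √192.081 = 13.8593

ȳ_st ≈ 441.73, SE ≈ 13.9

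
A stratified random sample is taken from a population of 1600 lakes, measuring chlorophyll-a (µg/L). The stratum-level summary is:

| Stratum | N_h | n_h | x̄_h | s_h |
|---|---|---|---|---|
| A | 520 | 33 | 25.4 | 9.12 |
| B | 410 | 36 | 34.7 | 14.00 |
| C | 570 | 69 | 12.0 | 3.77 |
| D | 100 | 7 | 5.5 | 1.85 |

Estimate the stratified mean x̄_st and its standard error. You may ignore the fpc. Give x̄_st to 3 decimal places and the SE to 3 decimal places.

x̄_st ≈ 21.766, SE ≈ 0.807

x̄_st = Σ W_h x̄_h = (520·25.4 + 410·34.7 + 570·12.0 + 100·5.5)/1600 = 21.76562
V̂(x̄_st) = Σ W_h² s_h²/n_h, with W_h = N_h/N and N = 1600:
  stratum A: (520/1600)²·9.12²/33 = 0.266221
  stratum B: (410/1600)²·14.00²/36 = 0.357504
  stratum C: (570/1600)²·3.77²/69 = 0.0261423
  stratum D: (100/1600)²·1.85²/7 = 0.00190988
V̂(x̄_st) = 0.651778
SE(x̄_st) = √0.651778 = 0.807327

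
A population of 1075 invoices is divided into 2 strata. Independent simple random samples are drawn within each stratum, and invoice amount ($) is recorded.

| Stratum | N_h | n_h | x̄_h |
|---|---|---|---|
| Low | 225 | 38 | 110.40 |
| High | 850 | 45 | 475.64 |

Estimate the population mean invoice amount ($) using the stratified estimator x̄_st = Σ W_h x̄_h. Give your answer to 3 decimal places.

x̄_st ≈ 399.194

N = Σ N_h = 1075. Stratum weights W_h = N_h/N.
x̄_st = (225·110.40 + 850·475.64) / 1075 = 399.19442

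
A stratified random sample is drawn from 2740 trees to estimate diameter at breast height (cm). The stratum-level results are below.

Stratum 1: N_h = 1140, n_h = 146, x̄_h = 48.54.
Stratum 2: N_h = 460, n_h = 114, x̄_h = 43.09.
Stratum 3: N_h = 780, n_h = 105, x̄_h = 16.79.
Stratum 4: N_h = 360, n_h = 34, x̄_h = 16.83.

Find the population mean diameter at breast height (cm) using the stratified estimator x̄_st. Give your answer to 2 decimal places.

N = Σ N_h = 2740. Stratum weights W_h = N_h/N.
x̄_st = (1140·48.54 + 460·43.09 + 780·16.79 + 360·16.83) / 2740 = 34.4204

x̄_st ≈ 34.42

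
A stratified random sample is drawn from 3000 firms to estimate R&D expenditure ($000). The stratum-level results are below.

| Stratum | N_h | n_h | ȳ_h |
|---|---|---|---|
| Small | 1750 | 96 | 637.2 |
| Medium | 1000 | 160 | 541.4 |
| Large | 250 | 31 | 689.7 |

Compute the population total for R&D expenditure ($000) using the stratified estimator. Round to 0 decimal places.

τ̂_st = Σ N_h ȳ_h = 1750·637.2 + 1000·541.4 + 250·689.7 = 1828925

τ̂_st ≈ 1828925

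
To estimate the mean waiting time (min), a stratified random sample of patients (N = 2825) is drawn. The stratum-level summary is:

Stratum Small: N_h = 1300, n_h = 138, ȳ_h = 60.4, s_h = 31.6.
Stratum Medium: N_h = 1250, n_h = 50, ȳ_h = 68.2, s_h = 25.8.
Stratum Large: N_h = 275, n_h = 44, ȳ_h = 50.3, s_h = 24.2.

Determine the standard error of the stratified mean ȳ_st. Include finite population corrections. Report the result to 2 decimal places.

SE(ȳ_st) ≈ 1.99

V̂(ȳ_st) = Σ W_h² (1 − n_h/N_h) s_h²/n_h, with W_h = N_h/N and N = 2825:
  stratum Small: (1300/2825)²·(1 − 138/1300)·31.6²/138 = 1.36964
  stratum Medium: (1250/2825)²·(1 − 50/1250)·25.8²/50 = 2.50221
  stratum Large: (275/2825)²·(1 − 44/275)·24.2²/44 = 0.105946
V̂(ȳ_st) = 3.9778
SE(ȳ_st) = √3.9778 = 1.99444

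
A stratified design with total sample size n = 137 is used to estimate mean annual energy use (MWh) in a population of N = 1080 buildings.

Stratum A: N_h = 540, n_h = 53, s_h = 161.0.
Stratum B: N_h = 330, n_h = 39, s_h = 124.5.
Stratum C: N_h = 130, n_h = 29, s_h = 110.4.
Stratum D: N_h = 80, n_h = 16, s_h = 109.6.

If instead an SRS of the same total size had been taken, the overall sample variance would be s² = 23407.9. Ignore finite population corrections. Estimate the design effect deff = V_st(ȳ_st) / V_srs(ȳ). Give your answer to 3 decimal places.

deff ≈ 0.993

V̂(ȳ_st) = Σ W_h² s_h²/n_h, with W_h = N_h/N and N = 1080:
  stratum A: (540/1080)²·161.0²/53 = 122.269
  stratum B: (330/1080)²·124.5²/39 = 37.1069
  stratum C: (130/1080)²·110.4²/29 = 6.08947
  stratum D: (80/1080)²·109.6²/16 = 4.1194
V_st = 169.585
V_srs = s²/n = 23407.9/137 = 170.861
deff = V_st / V_srs = 169.585/170.861 = 0.9925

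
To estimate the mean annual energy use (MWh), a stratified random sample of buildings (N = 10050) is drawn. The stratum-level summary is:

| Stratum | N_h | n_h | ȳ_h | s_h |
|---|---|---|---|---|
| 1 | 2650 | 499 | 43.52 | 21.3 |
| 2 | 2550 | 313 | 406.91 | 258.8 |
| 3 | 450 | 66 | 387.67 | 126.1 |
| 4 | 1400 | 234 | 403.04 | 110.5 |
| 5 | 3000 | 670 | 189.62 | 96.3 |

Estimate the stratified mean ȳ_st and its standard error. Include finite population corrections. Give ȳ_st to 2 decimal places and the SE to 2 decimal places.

ȳ_st ≈ 244.83, SE ≈ 3.79

ȳ_st = Σ W_h ȳ_h = (2650·43.52 + 2550·406.91 + 450·387.67 + 1400·403.04 + 3000·189.62)/10050 = 244.82746
V̂(ȳ_st) = Σ W_h² (1 − n_h/N_h) s_h²/n_h, with W_h = N_h/N and N = 10050:
  stratum 1: (2650/10050)²·(1 − 499/2650)·21.3²/499 = 0.0513113
  stratum 2: (2550/10050)²·(1 − 313/2550)·258.8²/313 = 12.0853
  stratum 3: (450/10050)²·(1 − 66/450)·126.1²/66 = 0.41219
  stratum 4: (1400/10050)²·(1 − 234/1400)·110.5²/234 = 0.843341
  stratum 5: (3000/10050)²·(1 − 670/3000)·96.3²/670 = 0.957906
V̂(ȳ_st) = 14.3501
SE(ȳ_st) = √14.3501 = 3.78815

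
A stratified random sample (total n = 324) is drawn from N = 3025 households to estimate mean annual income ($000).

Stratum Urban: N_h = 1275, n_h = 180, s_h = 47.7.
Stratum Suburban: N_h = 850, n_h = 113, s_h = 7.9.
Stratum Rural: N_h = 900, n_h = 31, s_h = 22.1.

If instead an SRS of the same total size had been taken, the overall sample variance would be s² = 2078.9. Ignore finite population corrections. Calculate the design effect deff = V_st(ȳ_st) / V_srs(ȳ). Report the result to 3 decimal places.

V̂(ȳ_st) = Σ W_h² s_h²/n_h, with W_h = N_h/N and N = 3025:
  stratum Urban: (1275/3025)²·47.7²/180 = 2.24561
  stratum Suburban: (850/3025)²·7.9²/113 = 0.0436077
  stratum Rural: (900/3025)²·22.1²/31 = 1.39462
V_st = 3.68384
V_srs = s²/n = 2078.9/324 = 6.41636
deff = V_st / V_srs = 3.68384/6.41636 = 0.5741

deff ≈ 0.574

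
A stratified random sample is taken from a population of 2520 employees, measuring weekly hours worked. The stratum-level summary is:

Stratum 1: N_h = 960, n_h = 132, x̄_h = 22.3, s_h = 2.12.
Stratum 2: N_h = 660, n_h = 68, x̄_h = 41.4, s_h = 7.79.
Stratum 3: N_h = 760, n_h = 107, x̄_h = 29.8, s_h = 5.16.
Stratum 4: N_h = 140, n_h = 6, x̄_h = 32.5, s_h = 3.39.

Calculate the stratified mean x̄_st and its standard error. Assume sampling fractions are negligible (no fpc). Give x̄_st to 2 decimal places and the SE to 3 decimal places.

x̄_st = Σ W_h x̄_h = (960·22.3 + 660·41.4 + 760·29.8 + 140·32.5)/2520 = 30.13095
V̂(x̄_st) = Σ W_h² s_h²/n_h, with W_h = N_h/N and N = 2520:
  stratum 1: (960/2520)²·2.12²/132 = 0.00494128
  stratum 2: (660/2520)²·7.79²/68 = 0.0612143
  stratum 3: (760/2520)²·5.16²/107 = 0.022633
  stratum 4: (140/2520)²·3.39²/6 = 0.00591157
V̂(x̄_st) = 0.0947001
SE(x̄_st) = √0.0947001 = 0.307734

x̄_st ≈ 30.13, SE ≈ 0.308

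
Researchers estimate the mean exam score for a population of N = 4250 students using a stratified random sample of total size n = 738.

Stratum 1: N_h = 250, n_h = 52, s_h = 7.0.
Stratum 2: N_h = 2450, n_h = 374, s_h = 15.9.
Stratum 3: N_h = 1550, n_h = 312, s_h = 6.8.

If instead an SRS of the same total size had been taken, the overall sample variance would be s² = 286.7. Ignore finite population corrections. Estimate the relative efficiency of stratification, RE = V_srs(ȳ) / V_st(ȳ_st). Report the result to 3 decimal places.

RE ≈ 1.569

V̂(ȳ_st) = Σ W_h² s_h²/n_h, with W_h = N_h/N and N = 4250:
  stratum 1: (250/4250)²·7.0²/52 = 0.00326058
  stratum 2: (2450/4250)²·15.9²/374 = 0.224635
  stratum 3: (1550/4250)²·6.8²/312 = 0.0197128
V_st = 0.247608
V_srs = s²/n = 286.7/738 = 0.388482
Relative efficiency = V_srs / V_st = 0.388482/0.247608 = 1.5689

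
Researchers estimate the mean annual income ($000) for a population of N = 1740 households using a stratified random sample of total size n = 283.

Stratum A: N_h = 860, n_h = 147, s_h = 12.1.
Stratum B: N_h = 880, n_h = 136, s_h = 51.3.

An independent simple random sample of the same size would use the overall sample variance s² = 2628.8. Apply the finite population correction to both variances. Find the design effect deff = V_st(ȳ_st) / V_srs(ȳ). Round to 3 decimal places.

deff ≈ 0.564

V̂(ȳ_st) = Σ W_h² (1 − n_h/N_h) s_h²/n_h, with W_h = N_h/N and N = 1740:
  stratum A: (860/1740)²·(1 − 147/860)·12.1²/147 = 0.201717
  stratum B: (880/1740)²·(1 − 136/880)·51.3²/136 = 4.18459
V_st = 4.38631
V_srs = (1 − 283/1740)·2628.8/283 = 7.77824
deff = V_st / V_srs = 4.38631/7.77824 = 0.5639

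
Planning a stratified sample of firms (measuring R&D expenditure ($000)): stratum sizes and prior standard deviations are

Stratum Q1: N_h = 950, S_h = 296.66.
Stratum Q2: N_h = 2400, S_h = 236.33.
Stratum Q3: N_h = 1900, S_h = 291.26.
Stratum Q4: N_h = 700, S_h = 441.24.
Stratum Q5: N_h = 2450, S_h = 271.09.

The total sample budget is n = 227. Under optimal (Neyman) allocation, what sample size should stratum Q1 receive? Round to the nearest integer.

27

Neyman allocation: n_h = n · N_h S_h / Σ N_i S_i, with n = 227.
  stratum Q1: N_h·S_h = 950·296.66 = 281827.00
  stratum Q2: N_h·S_h = 2400·236.33 = 567192.00
  stratum Q3: N_h·S_h = 1900·291.26 = 553394.00
  stratum Q4: N_h·S_h = 700·441.24 = 308868.00
  stratum Q5: N_h·S_h = 2450·271.09 = 664170.50
Σ N_h S_h = 2375451.50
n for stratum Q1 = 227·281827.00/2375451.50 = 26.932 → 27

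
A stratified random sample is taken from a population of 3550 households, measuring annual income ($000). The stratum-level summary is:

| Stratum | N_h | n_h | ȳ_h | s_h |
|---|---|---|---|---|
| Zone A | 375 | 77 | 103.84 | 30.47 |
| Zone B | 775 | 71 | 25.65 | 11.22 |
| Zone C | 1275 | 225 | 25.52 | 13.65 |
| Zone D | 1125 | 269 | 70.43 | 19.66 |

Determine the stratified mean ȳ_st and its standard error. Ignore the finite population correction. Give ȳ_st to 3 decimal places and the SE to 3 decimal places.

ȳ_st = Σ W_h ȳ_h = (375·103.84 + 775·25.65 + 1275·25.52 + 1125·70.43)/3550 = 48.05366
V̂(ȳ_st) = Σ W_h² s_h²/n_h, with W_h = N_h/N and N = 3550:
  stratum Zone A: (375/3550)²·30.47²/77 = 0.134543
  stratum Zone B: (775/3550)²·11.22²/71 = 0.0845034
  stratum Zone C: (1275/3550)²·13.65²/225 = 0.106818
  stratum Zone D: (1125/3550)²·19.66²/269 = 0.144299
V̂(ȳ_st) = 0.470163
SE(ȳ_st) = √0.470163 = 0.685685

ȳ_st ≈ 48.054, SE ≈ 0.686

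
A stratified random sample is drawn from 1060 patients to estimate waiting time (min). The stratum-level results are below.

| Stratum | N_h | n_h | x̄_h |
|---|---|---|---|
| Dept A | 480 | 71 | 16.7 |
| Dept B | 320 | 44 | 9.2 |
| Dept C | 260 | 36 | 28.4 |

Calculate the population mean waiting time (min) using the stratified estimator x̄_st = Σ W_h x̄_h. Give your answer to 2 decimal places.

N = Σ N_h = 1060. Stratum weights W_h = N_h/N.
x̄_st = (480·16.7 + 320·9.2 + 260·28.4) / 1060 = 17.3057

x̄_st ≈ 17.31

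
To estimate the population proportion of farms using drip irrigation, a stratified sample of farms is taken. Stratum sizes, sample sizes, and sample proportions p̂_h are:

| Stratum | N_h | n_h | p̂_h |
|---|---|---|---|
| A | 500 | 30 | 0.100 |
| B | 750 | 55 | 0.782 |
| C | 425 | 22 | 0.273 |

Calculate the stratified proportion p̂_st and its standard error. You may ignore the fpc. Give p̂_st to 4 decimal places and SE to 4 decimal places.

p̂_st ≈ 0.4493, SE ≈ 0.0390

N = 1675; stratum weights W_h = N_h/N.
p̂_st = Σ W_h p̂_h = (500·0.100 + 750·0.782 + 425·0.273)/1675 = 0.44927
V̂(p̂_st) = Σ W_h² p̂_h(1−p̂_h)/(n_h−1):
  stratum A: (500/1675)²·0.100·0.900/29 = 0.000276538
  stratum B: (750/1675)²·0.782·0.218/54 = 0.00063294
  stratum C: (425/1675)²·0.273·0.727/21 = 0.000608452
V̂(p̂_st) = 0.00151793; SE = √V̂ = 0.0389606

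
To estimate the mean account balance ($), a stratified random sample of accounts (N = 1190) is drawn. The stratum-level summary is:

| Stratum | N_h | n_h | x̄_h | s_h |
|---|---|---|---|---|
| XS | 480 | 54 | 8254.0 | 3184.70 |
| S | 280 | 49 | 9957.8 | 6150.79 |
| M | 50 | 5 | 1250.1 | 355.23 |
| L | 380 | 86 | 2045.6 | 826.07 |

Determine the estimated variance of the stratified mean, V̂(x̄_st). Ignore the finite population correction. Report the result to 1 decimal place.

V̂(x̄_st) = Σ W_h² s_h²/n_h, with W_h = N_h/N and N = 1190:
  stratum XS: (480/1190)²·3184.70²/54 = 30558.5
  stratum S: (280/1190)²·6150.79²/49 = 42745.2
  stratum M: (50/1190)²·355.23²/5 = 44.5549
  stratum L: (380/1190)²·826.07²/86 = 809.112
V̂(x̄_st) = 74157.4

V̂(x̄_st) ≈ 74157.4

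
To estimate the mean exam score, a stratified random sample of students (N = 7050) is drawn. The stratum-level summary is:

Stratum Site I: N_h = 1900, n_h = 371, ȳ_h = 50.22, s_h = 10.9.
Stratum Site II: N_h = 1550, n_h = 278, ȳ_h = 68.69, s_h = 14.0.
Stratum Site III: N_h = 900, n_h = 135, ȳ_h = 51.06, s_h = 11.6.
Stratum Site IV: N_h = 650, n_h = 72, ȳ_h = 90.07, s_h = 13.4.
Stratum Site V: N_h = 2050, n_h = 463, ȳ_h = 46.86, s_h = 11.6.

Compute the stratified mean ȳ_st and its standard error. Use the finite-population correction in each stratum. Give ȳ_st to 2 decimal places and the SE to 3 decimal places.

ȳ_st = Σ W_h ȳ_h = (1900·50.22 + 1550·68.69 + 900·51.06 + 650·90.07 + 2050·46.86)/7050 = 57.08511
V̂(ȳ_st) = Σ W_h² (1 − n_h/N_h) s_h²/n_h, with W_h = N_h/N and N = 7050:
  stratum Site I: (1900/7050)²·(1 − 371/1900)·10.9²/371 = 0.0187181
  stratum Site II: (1550/7050)²·(1 − 278/1550)·14.0²/278 = 0.0279674
  stratum Site III: (900/7050)²·(1 − 135/900)·11.6²/135 = 0.0138073
  stratum Site IV: (650/7050)²·(1 − 72/650)·13.4²/72 = 0.0188512
  stratum Site V: (2050/7050)²·(1 − 463/2050)·11.6²/463 = 0.0190234
V̂(ȳ_st) = 0.0983674
SE(ȳ_st) = √0.0983674 = 0.313636

ȳ_st ≈ 57.09, SE ≈ 0.314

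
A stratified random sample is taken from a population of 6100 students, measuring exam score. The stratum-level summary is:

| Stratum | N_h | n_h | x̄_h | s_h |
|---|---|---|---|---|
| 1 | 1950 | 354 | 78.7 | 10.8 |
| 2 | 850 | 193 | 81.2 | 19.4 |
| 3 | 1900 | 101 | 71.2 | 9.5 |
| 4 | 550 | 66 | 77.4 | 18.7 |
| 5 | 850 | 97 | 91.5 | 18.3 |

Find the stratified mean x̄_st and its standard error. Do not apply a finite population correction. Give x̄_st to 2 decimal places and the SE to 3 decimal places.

x̄_st = Σ W_h x̄_h = (1950·78.7 + 850·81.2 + 1900·71.2 + 550·77.4 + 850·91.5)/6100 = 78.37869
V̂(x̄_st) = Σ W_h² s_h²/n_h, with W_h = N_h/N and N = 6100:
  stratum 1: (1950/6100)²·10.8²/354 = 0.0336708
  stratum 2: (850/6100)²·19.4²/193 = 0.0378638
  stratum 3: (1900/6100)²·9.5²/101 = 0.0866909
  stratum 4: (550/6100)²·18.7²/66 = 0.043073
  stratum 5: (850/6100)²·18.3²/97 = 0.0670361
V̂(x̄_st) = 0.268335
SE(x̄_st) = √0.268335 = 0.51801

x̄_st ≈ 78.38, SE ≈ 0.518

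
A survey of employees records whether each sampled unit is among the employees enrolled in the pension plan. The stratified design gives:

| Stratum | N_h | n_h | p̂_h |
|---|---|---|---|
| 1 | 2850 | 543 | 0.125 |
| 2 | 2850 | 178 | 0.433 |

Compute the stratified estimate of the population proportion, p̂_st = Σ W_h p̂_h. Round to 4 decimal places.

N = 5700; stratum weights W_h = N_h/N.
p̂_st = Σ W_h p̂_h = (2850·0.125 + 2850·0.433)/5700 = 0.27900

p̂_st ≈ 0.2790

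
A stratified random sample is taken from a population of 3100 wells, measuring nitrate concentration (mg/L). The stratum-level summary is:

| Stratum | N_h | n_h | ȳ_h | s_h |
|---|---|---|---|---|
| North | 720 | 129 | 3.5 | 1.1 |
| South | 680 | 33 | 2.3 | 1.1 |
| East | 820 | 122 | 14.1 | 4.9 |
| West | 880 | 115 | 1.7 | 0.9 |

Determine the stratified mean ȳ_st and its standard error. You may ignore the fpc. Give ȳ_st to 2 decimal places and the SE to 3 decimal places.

ȳ_st = Σ W_h ȳ_h = (720·3.5 + 680·2.3 + 820·14.1 + 880·1.7)/3100 = 5.52968
V̂(ȳ_st) = Σ W_h² s_h²/n_h, with W_h = N_h/N and N = 3100:
  stratum North: (720/3100)²·1.1²/129 = 0.000505985
  stratum South: (680/3100)²·1.1²/33 = 0.00176427
  stratum East: (820/3100)²·4.9²/122 = 0.0137701
  stratum West: (880/3100)²·0.9²/115 = 0.000567583
V̂(ȳ_st) = 0.0166079
SE(ȳ_st) = √0.0166079 = 0.128872

ȳ_st ≈ 5.53, SE ≈ 0.129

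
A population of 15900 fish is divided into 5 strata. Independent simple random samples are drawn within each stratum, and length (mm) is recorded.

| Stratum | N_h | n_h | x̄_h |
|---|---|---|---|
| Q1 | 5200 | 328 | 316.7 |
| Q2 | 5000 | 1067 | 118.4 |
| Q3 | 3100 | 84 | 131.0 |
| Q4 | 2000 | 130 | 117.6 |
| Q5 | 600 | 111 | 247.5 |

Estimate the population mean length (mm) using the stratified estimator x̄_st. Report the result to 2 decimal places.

N = Σ N_h = 15900. Stratum weights W_h = N_h/N.
x̄_st = (5200·316.7 + 5000·118.4 + 3100·131.0 + 2000·117.6 + 600·247.5) / 15900 = 190.4805

x̄_st ≈ 190.48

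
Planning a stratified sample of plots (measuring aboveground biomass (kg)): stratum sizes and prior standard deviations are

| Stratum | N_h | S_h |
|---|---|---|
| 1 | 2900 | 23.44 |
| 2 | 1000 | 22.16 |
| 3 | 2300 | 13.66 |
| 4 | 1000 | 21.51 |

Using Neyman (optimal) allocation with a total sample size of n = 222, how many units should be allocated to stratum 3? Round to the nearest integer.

Neyman allocation: n_h = n · N_h S_h / Σ N_i S_i, with n = 222.
  stratum 1: N_h·S_h = 2900·23.44 = 67976.00
  stratum 2: N_h·S_h = 1000·22.16 = 22160.00
  stratum 3: N_h·S_h = 2300·13.66 = 31418.00
  stratum 4: N_h·S_h = 1000·21.51 = 21510.00
Σ N_h S_h = 143064.00
n for stratum 3 = 222·31418.00/143064.00 = 48.753 → 49

49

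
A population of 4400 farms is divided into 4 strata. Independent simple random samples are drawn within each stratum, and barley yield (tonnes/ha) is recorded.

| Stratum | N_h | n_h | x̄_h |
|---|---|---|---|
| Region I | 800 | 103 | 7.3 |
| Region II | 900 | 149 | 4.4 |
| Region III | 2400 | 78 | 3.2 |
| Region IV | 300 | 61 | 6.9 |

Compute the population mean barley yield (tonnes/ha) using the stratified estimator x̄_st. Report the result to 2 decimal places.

N = Σ N_h = 4400. Stratum weights W_h = N_h/N.
x̄_st = (800·7.3 + 900·4.4 + 2400·3.2 + 300·6.9) / 4400 = 4.4432

x̄_st ≈ 4.44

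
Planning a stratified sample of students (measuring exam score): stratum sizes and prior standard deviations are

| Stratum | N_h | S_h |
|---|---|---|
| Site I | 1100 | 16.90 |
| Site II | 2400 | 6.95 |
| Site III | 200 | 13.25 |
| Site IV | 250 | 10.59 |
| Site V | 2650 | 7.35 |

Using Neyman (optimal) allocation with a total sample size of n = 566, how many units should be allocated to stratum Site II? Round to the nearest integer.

Neyman allocation: n_h = n · N_h S_h / Σ N_i S_i, with n = 566.
  stratum Site I: N_h·S_h = 1100·16.90 = 18590.00
  stratum Site II: N_h·S_h = 2400·6.95 = 16680.00
  stratum Site III: N_h·S_h = 200·13.25 = 2650.00
  stratum Site IV: N_h·S_h = 250·10.59 = 2647.50
  stratum Site V: N_h·S_h = 2650·7.35 = 19477.50
Σ N_h S_h = 60045.00
n for stratum Site II = 566·16680.00/60045.00 = 157.230 → 157

157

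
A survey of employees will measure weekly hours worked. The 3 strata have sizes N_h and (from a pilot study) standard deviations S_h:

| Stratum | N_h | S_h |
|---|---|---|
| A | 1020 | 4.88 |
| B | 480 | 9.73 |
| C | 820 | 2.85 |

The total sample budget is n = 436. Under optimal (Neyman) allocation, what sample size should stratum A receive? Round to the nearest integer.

181

Neyman allocation: n_h = n · N_h S_h / Σ N_i S_i, with n = 436.
  stratum A: N_h·S_h = 1020·4.88 = 4977.60
  stratum B: N_h·S_h = 480·9.73 = 4670.40
  stratum C: N_h·S_h = 820·2.85 = 2337.00
Σ N_h S_h = 11985.00
n for stratum A = 436·4977.60/11985.00 = 181.079 → 181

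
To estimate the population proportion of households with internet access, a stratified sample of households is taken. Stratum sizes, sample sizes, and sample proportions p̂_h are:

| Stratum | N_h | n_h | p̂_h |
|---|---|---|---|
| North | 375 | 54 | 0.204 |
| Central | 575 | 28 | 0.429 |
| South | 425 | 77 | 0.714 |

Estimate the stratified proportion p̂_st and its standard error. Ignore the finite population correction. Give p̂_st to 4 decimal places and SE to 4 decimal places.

N = 1375; stratum weights W_h = N_h/N.
p̂_st = Σ W_h p̂_h = (375·0.204 + 575·0.429 + 425·0.714)/1375 = 0.45573
V̂(p̂_st) = Σ W_h² p̂_h(1−p̂_h)/(n_h−1):
  stratum North: (375/1375)²·0.204·0.796/53 = 0.00022789
  stratum Central: (575/1375)²·0.429·0.571/27 = 0.00158657
  stratum South: (425/1375)²·0.714·0.286/76 = 0.000256698
V̂(p̂_st) = 0.00207116; SE = √V̂ = 0.04551

p̂_st ≈ 0.4557, SE ≈ 0.0455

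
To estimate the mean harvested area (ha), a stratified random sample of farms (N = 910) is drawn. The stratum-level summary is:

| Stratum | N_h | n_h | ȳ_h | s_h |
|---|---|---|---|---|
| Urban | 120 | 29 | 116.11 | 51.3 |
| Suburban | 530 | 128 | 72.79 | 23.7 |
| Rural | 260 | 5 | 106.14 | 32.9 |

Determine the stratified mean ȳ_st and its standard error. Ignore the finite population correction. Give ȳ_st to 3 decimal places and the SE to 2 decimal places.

ȳ_st = Σ W_h ȳ_h = (120·116.11 + 530·72.79 + 260·106.14)/910 = 88.03110
V̂(ȳ_st) = Σ W_h² s_h²/n_h, with W_h = N_h/N and N = 910:
  stratum Urban: (120/910)²·51.3²/29 = 1.57803
  stratum Suburban: (530/910)²·23.7²/128 = 1.48852
  stratum Rural: (260/910)²·32.9²/5 = 17.672
V̂(ȳ_st) = 20.7386
SE(ȳ_st) = √20.7386 = 4.55396

ȳ_st ≈ 88.031, SE ≈ 4.55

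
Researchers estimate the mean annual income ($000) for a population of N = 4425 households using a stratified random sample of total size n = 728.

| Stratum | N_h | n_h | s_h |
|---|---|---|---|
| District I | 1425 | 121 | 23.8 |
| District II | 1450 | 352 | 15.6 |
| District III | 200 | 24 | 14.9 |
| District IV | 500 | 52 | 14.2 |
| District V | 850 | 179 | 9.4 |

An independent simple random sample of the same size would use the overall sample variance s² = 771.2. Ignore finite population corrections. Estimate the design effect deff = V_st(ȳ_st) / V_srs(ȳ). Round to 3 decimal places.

deff ≈ 0.610

V̂(ȳ_st) = Σ W_h² s_h²/n_h, with W_h = N_h/N and N = 4425:
  stratum District I: (1425/4425)²·23.8²/121 = 0.48548
  stratum District II: (1450/4425)²·15.6²/352 = 0.0742362
  stratum District III: (200/4425)²·14.9²/24 = 0.0188971
  stratum District IV: (500/4425)²·14.2²/52 = 0.0495093
  stratum District V: (850/4425)²·9.4²/179 = 0.0182144
V_st = 0.646337
V_srs = s²/n = 771.2/728 = 1.05934
deff = V_st / V_srs = 0.646337/1.05934 = 0.6101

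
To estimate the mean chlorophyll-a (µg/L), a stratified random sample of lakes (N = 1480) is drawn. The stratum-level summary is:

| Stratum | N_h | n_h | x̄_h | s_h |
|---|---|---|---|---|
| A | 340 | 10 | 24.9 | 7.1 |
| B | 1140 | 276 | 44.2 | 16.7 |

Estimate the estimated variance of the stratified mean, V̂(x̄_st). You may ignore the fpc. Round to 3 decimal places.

V̂(x̄_st) ≈ 0.866

V̂(x̄_st) = Σ W_h² s_h²/n_h, with W_h = N_h/N and N = 1480:
  stratum A: (340/1480)²·7.1²/10 = 0.266043
  stratum B: (1140/1480)²·16.7²/276 = 0.599529
V̂(x̄_st) = 0.865571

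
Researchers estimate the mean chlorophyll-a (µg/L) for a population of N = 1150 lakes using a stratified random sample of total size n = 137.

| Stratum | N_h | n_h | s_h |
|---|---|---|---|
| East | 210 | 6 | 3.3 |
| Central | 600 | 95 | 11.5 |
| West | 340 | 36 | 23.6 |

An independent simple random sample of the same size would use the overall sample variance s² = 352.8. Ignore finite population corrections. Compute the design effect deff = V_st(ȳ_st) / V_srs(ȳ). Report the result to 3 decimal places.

deff ≈ 0.696

V̂(ȳ_st) = Σ W_h² s_h²/n_h, with W_h = N_h/N and N = 1150:
  stratum East: (210/1150)²·3.3²/6 = 0.0605229
  stratum Central: (600/1150)²·11.5²/95 = 0.378947
  stratum West: (340/1150)²·23.6²/36 = 1.35233
V_st = 1.7918
V_srs = s²/n = 352.8/137 = 2.57518
deff = V_st / V_srs = 1.7918/2.57518 = 0.6958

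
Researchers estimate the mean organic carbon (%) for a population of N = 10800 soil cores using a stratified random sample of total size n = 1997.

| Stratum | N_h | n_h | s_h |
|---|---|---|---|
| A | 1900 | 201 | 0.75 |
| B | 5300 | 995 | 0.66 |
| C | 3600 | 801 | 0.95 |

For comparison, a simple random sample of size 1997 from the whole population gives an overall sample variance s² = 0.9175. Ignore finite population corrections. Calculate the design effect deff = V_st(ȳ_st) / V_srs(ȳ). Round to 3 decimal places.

deff ≈ 0.690

V̂(ȳ_st) = Σ W_h² s_h²/n_h, with W_h = N_h/N and N = 10800:
  stratum A: (1900/10800)²·0.75²/201 = 8.66136e-05
  stratum B: (5300/10800)²·0.66²/995 = 0.000105431
  stratum C: (3600/10800)²·0.95²/801 = 0.000125191
V_st = 0.000317236
V_srs = s²/n = 0.9175/1997 = 0.000459439
deff = V_st / V_srs = 0.000317236/0.000459439 = 0.6905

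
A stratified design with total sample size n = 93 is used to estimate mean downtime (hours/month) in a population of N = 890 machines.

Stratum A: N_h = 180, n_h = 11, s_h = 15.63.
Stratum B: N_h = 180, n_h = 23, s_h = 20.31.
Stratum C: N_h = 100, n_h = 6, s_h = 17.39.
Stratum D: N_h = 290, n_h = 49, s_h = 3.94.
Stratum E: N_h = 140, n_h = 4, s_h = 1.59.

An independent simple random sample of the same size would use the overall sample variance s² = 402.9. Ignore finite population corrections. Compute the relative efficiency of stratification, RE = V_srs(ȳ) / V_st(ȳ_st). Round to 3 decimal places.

V̂(ȳ_st) = Σ W_h² s_h²/n_h, with W_h = N_h/N and N = 890:
  stratum A: (180/890)²·15.63²/11 = 0.908427
  stratum B: (180/890)²·20.31²/23 = 0.733596
  stratum C: (100/890)²·17.39²/6 = 0.636309
  stratum D: (290/890)²·3.94²/49 = 0.0336366
  stratum E: (140/890)²·1.59²/4 = 0.015639
V_st = 2.32761
V_srs = s²/n = 402.9/93 = 4.33226
Relative efficiency = V_srs / V_st = 4.33226/2.32761 = 1.8612

RE ≈ 1.861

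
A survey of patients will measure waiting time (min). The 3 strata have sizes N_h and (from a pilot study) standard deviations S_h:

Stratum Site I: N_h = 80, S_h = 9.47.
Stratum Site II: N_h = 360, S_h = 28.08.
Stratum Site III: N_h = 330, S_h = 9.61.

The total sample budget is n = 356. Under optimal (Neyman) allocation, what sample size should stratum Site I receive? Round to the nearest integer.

Neyman allocation: n_h = n · N_h S_h / Σ N_i S_i, with n = 356.
  stratum Site I: N_h·S_h = 80·9.47 = 757.60
  stratum Site II: N_h·S_h = 360·28.08 = 10108.80
  stratum Site III: N_h·S_h = 330·9.61 = 3171.30
Σ N_h S_h = 14037.70
n for stratum Site I = 356·757.60/14037.70 = 19.213 → 19

19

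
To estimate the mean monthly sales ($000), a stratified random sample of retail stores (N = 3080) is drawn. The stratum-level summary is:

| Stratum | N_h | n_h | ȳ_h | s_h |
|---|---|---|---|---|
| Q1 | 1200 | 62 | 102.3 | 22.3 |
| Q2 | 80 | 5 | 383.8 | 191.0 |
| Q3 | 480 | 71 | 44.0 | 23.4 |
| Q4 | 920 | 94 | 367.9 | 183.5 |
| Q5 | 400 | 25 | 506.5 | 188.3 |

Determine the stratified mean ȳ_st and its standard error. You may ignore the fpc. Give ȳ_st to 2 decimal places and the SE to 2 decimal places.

ȳ_st = Σ W_h ȳ_h = (1200·102.3 + 80·383.8 + 480·44.0 + 920·367.9 + 400·506.5)/3080 = 232.35455
V̂(ȳ_st) = Σ W_h² s_h²/n_h, with W_h = N_h/N and N = 3080:
  stratum Q1: (1200/3080)²·22.3²/62 = 1.21753
  stratum Q2: (80/3080)²·191.0²/5 = 4.92238
  stratum Q3: (480/3080)²·23.4²/71 = 0.187307
  stratum Q4: (920/3080)²·183.5²/94 = 31.9609
  stratum Q5: (400/3080)²·188.3²/25 = 23.921
V̂(ȳ_st) = 62.2091
SE(ȳ_st) = √62.2091 = 7.88727

ȳ_st ≈ 232.35, SE ≈ 7.89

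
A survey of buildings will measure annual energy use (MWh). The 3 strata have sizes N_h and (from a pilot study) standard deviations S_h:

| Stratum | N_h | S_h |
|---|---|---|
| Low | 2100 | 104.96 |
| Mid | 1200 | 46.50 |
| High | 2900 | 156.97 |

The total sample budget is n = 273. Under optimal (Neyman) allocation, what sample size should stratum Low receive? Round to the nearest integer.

82

Neyman allocation: n_h = n · N_h S_h / Σ N_i S_i, with n = 273.
  stratum Low: N_h·S_h = 2100·104.96 = 220416.00
  stratum Mid: N_h·S_h = 1200·46.50 = 55800.00
  stratum High: N_h·S_h = 2900·156.97 = 455213.00
Σ N_h S_h = 731429.00
n for stratum Low = 273·220416.00/731429.00 = 82.269 → 82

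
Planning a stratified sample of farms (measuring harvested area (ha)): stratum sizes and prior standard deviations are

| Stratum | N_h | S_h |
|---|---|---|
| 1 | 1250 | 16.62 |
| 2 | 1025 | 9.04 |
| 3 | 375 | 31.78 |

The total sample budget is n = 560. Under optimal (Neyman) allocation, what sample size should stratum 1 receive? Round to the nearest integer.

Neyman allocation: n_h = n · N_h S_h / Σ N_i S_i, with n = 560.
  stratum 1: N_h·S_h = 1250·16.62 = 20775.00
  stratum 2: N_h·S_h = 1025·9.04 = 9266.00
  stratum 3: N_h·S_h = 375·31.78 = 11917.50
Σ N_h S_h = 41958.50
n for stratum 1 = 560·20775.00/41958.50 = 277.274 → 277

277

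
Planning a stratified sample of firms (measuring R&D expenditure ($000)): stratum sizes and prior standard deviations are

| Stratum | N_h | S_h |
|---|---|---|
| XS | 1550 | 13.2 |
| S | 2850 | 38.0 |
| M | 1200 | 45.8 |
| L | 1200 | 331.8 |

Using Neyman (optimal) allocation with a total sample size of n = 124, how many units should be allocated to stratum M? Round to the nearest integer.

12

Neyman allocation: n_h = n · N_h S_h / Σ N_i S_i, with n = 124.
  stratum XS: N_h·S_h = 1550·13.2 = 20460.00
  stratum S: N_h·S_h = 2850·38.0 = 108300.00
  stratum M: N_h·S_h = 1200·45.8 = 54960.00
  stratum L: N_h·S_h = 1200·331.8 = 398160.00
Σ N_h S_h = 581880.00
n for stratum M = 124·54960.00/581880.00 = 11.712 → 12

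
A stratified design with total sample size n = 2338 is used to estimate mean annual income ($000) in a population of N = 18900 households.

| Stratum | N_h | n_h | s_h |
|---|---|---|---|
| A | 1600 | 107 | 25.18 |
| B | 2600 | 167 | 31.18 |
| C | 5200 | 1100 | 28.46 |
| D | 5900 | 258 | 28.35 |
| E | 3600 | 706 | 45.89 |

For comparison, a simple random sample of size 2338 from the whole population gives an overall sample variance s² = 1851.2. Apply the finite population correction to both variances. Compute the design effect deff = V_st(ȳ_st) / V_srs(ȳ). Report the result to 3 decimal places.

V̂(ȳ_st) = Σ W_h² (1 − n_h/N_h) s_h²/n_h, with W_h = N_h/N and N = 18900:
  stratum A: (1600/18900)²·(1 − 107/1600)·25.18²/107 = 0.0396263
  stratum B: (2600/18900)²·(1 − 167/2600)·31.18²/167 = 0.103093
  stratum C: (5200/18900)²·(1 − 1100/5200)·28.46²/1100 = 0.0439482
  stratum D: (5900/18900)²·(1 − 258/5900)·28.35²/258 = 0.290301
  stratum E: (3600/18900)²·(1 − 706/3600)·45.89²/706 = 0.0869979
V_st = 0.563966
V_srs = (1 − 2338/18900)·1851.2/2338 = 0.693841
deff = V_st / V_srs = 0.563966/0.693841 = 0.8128

deff ≈ 0.813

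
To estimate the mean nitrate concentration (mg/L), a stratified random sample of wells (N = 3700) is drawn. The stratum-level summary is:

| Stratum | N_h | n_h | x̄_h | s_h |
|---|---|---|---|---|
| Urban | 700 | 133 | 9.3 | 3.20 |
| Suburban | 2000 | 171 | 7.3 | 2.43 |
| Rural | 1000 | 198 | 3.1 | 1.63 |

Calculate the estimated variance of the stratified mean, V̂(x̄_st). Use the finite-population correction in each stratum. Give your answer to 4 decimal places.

V̂(x̄_st) ≈ 0.0122

V̂(x̄_st) = Σ W_h² (1 − n_h/N_h) s_h²/n_h, with W_h = N_h/N and N = 3700:
  stratum Urban: (700/3700)²·(1 − 133/700)·3.20²/133 = 0.00223216
  stratum Suburban: (2000/3700)²·(1 − 171/2000)·2.43²/171 = 0.00922692
  stratum Rural: (1000/3700)²·(1 − 198/1000)·1.63²/198 = 0.000786106
V̂(x̄_st) = 0.0122452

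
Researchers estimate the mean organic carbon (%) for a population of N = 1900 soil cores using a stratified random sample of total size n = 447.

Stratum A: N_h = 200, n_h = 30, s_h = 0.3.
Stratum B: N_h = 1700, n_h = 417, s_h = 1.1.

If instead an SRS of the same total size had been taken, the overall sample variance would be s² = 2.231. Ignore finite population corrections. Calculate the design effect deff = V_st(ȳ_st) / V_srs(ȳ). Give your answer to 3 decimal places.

deff ≈ 0.472

V̂(ȳ_st) = Σ W_h² s_h²/n_h, with W_h = N_h/N and N = 1900:
  stratum A: (200/1900)²·0.3²/30 = 3.3241e-05
  stratum B: (1700/1900)²·1.1²/417 = 0.00232295
V_st = 0.00235619
V_srs = s²/n = 2.231/447 = 0.00499105
deff = V_st / V_srs = 0.00235619/0.00499105 = 0.4721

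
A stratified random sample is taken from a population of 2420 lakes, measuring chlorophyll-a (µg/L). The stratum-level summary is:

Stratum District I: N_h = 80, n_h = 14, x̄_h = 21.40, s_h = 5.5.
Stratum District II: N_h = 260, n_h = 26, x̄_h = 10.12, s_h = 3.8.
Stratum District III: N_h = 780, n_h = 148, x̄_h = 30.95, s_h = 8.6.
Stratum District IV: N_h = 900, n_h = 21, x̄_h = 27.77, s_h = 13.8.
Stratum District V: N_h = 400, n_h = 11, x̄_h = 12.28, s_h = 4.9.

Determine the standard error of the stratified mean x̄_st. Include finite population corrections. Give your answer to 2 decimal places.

SE(x̄_st) ≈ 1.15

V̂(x̄_st) = Σ W_h² (1 − n_h/N_h) s_h²/n_h, with W_h = N_h/N and N = 2420:
  stratum District I: (80/2420)²·(1 − 14/80)·5.5²/14 = 0.00194805
  stratum District II: (260/2420)²·(1 − 26/260)·3.8²/26 = 0.00576969
  stratum District III: (780/2420)²·(1 − 148/780)·8.6²/148 = 0.0420645
  stratum District IV: (900/2420)²·(1 − 21/900)·13.8²/21 = 1.22501
  stratum District V: (400/2420)²·(1 − 11/400)·4.9²/11 = 0.0579934
V̂(x̄_st) = 1.33279
SE(x̄_st) = √1.33279 = 1.15446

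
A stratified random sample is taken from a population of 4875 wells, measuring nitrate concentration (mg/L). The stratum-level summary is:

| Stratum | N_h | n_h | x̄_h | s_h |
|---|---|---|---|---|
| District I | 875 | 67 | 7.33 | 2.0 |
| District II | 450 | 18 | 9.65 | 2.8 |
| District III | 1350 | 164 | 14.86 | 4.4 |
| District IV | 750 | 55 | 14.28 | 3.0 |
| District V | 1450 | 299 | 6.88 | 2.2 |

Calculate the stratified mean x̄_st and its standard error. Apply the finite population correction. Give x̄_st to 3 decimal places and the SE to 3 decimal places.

x̄_st ≈ 10.565, SE ≈ 0.134

x̄_st = Σ W_h x̄_h = (875·7.33 + 450·9.65 + 1350·14.86 + 750·14.28 + 1450·6.88)/4875 = 10.56477
V̂(x̄_st) = Σ W_h² (1 − n_h/N_h) s_h²/n_h, with W_h = N_h/N and N = 4875:
  stratum District I: (875/4875)²·(1 − 67/875)·2.0²/67 = 0.00177605
  stratum District II: (450/4875)²·(1 − 18/450)·2.8²/18 = 0.00356279
  stratum District III: (1350/4875)²·(1 − 164/1350)·4.4²/164 = 0.007953
  stratum District IV: (750/4875)²·(1 − 55/750)·3.0²/55 = 0.00358903
  stratum District V: (1450/4875)²·(1 − 299/1450)·2.2²/299 = 0.00113676
V̂(x̄_st) = 0.0180176
SE(x̄_st) = √0.0180176 = 0.13423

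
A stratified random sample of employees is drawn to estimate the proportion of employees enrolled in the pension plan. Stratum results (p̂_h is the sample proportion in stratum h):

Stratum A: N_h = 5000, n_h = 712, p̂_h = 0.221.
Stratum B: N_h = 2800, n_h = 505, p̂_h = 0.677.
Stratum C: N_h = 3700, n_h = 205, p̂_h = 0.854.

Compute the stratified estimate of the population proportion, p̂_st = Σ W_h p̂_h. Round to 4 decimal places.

N = 11500; stratum weights W_h = N_h/N.
p̂_st = Σ W_h p̂_h = (5000·0.221 + 2800·0.677 + 3700·0.854)/11500 = 0.53569

p̂_st ≈ 0.5357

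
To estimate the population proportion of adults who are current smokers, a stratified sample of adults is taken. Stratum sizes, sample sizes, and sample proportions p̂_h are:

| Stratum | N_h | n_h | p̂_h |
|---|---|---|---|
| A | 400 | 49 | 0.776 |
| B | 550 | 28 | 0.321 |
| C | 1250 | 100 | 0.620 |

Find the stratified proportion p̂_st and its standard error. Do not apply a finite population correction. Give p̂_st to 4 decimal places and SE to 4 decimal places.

N = 2200; stratum weights W_h = N_h/N.
p̂_st = Σ W_h p̂_h = (400·0.776 + 550·0.321 + 1250·0.620)/2200 = 0.57361
V̂(p̂_st) = Σ W_h² p̂_h(1−p̂_h)/(n_h−1):
  stratum A: (400/2200)²·0.776·0.224/48 = 0.000119713
  stratum B: (550/2200)²·0.321·0.679/27 = 0.000504535
  stratum C: (1250/2200)²·0.620·0.380/99 = 0.000768272
V̂(p̂_st) = 0.00139252; SE = √V̂ = 0.0373165

p̂_st ≈ 0.5736, SE ≈ 0.0373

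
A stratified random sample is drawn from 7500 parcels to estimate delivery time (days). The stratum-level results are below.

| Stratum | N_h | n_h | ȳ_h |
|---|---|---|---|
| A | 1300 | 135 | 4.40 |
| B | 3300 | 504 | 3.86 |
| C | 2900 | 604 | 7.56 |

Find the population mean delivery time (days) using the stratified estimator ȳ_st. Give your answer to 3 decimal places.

ȳ_st ≈ 5.384

N = Σ N_h = 7500. Stratum weights W_h = N_h/N.
ȳ_st = (1300·4.40 + 3300·3.86 + 2900·7.56) / 7500 = 5.38427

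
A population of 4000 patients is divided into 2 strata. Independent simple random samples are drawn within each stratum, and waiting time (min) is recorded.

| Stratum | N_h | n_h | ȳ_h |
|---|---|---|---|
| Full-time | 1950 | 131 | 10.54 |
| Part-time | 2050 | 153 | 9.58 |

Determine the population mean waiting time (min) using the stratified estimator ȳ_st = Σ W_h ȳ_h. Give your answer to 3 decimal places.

N = Σ N_h = 4000. Stratum weights W_h = N_h/N.
ȳ_st = (1950·10.54 + 2050·9.58) / 4000 = 10.04800

ȳ_st ≈ 10.048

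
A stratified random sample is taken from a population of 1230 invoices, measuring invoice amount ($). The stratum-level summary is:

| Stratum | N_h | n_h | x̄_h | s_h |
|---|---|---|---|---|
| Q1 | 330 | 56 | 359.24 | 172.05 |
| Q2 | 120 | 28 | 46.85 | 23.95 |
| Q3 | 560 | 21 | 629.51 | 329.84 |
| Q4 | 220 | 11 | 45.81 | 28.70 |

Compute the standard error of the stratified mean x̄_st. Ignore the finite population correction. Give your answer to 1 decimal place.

SE(x̄_st) ≈ 33.4

V̂(x̄_st) = Σ W_h² s_h²/n_h, with W_h = N_h/N and N = 1230:
  stratum Q1: (330/1230)²·172.05²/56 = 38.0486
  stratum Q2: (120/1230)²·23.95²/28 = 0.194987
  stratum Q3: (560/1230)²·329.84²/21 = 1073.87
  stratum Q4: (220/1230)²·28.70²/11 = 2.39556
V̂(x̄_st) = 1114.51
SE(x̄_st) = √1114.51 = 33.3843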